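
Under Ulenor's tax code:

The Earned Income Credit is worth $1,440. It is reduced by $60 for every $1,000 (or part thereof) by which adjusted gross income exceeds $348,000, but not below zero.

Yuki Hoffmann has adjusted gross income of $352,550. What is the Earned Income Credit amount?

$1,140

Earned Income Credit: income exceeds $348,000 by $4,550, which is 5 full-or-partial $1,000 increments; reduction = 5 × $60 = $300, leaving $1,140.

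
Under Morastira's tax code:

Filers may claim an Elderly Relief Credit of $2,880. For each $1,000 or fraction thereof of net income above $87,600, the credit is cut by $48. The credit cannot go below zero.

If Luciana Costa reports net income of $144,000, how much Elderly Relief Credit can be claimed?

Elderly Relief Credit: income exceeds $87,600 by $56,400, which is 57 full-or-partial $1,000 increments; reduction = 57 × $48 = $2,736, leaving $144.

$144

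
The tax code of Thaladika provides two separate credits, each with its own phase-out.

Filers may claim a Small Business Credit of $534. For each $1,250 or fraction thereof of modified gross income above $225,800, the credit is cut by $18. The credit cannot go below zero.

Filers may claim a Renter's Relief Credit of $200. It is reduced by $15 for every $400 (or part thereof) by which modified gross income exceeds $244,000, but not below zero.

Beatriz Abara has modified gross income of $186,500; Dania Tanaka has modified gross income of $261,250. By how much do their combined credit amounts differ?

$722

Beatriz ($186,500): Small Business Credit: $186,500 is at or below the $225,800 threshold, so the full $534 applies. Renter's Relief Credit: $186,500 is at or below the $244,000 threshold, so the full $200 applies. total $534 + $200 = $734
Dania ($261,250): Small Business Credit: income exceeds $225,800 by $35,450, which is 29 full-or-partial $1,250 increments; reduction = 29 × $18 = $522, leaving $12. Renter's Relief Credit: income exceeds $244,000 by $17,250 → 44 increments × $15 = $660 ≥ base, so the credit is $0. total $12 + $0 = $12
Difference: |$734 − $12| = $722.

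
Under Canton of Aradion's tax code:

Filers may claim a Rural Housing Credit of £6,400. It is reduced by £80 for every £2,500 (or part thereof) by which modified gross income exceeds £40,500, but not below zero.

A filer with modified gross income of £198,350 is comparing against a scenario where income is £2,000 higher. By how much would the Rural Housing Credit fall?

At £198,350 — income exceeds £40,500 by £157,850, which is 64 full-or-partial £2,500 increments; reduction = 64 × £80 = £5,120, leaving £1,280.
At £200,350 — income exceeds £40,500 by £159,850, which is 64 full-or-partial £2,500 increments; reduction = 64 × £80 = £5,120, leaving £1,280.
Lost: £1,280 − £1,280 = £0.

£0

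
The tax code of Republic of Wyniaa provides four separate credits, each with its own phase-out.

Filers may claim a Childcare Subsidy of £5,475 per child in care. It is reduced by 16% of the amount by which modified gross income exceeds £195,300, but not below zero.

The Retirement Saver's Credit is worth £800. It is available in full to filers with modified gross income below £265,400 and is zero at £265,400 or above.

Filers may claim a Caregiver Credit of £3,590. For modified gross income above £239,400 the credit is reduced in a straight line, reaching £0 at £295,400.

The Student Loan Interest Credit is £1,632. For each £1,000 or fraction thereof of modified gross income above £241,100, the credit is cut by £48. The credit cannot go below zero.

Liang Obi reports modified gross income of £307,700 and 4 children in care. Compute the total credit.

£3,916

Childcare Subsidy: base = 4 × £5,475 = £21,900. 16% of the £112,400 excess over £195,300 is £17,984; credit = £21,900 − £17,984 = £3,916.
Retirement Saver's Credit: £307,700 meets or exceeds the £265,400 cutoff, so the credit is £0.
Caregiver Credit: £307,700 is at or above £295,400, so the credit is £0.
Student Loan Interest Credit: income exceeds £241,100 by £66,600 → 67 increments × £48 = £3,216 ≥ base, so the credit is £0.
Total: £3,916 + £0 + £0 + £0 = £3,916.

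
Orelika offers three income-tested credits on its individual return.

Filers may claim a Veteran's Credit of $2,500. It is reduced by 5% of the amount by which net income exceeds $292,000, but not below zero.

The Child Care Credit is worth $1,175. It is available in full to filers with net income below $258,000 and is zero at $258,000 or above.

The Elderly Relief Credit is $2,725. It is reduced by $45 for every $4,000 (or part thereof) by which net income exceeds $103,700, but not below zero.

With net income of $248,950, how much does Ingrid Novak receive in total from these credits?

Veteran's Credit: $248,950 is at or below the $292,000 threshold, so the full $2,500 applies.
Child Care Credit: $248,950 is below the $258,000 cutoff, so the full $1,175 applies.
Elderly Relief Credit: income exceeds $103,700 by $145,250, which is 37 full-or-partial $4,000 increments; reduction = 37 × $45 = $1,665, leaving $1,060.
Total: $2,500 + $1,175 + $1,060 = $4,735.

$4,735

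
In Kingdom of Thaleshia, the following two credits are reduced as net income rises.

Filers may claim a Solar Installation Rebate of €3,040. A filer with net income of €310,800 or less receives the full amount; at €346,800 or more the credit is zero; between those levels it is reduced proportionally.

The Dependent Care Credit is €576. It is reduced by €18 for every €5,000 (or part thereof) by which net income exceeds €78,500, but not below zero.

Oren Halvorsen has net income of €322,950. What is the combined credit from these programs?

€2,014

Solar Installation Rebate: €322,950 is €12,150 into a €36,000 phase-out range, leaving 23,850/36,000 of the credit: €3,040 × 23,850/36,000 = €2,014.
Dependent Care Credit: income exceeds €78,500 by €244,450 → 49 increments × €18 = €882 ≥ base, so the credit is €0.
Total: €2,014 + €0 = €2,014.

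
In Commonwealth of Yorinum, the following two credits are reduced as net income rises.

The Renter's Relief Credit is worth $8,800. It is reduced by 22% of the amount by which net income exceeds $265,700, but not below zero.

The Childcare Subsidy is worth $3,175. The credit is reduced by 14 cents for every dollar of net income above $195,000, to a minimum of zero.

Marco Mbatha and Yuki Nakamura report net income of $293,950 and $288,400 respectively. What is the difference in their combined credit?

Marco ($293,950): Renter's Relief Credit: 22% of the $28,250 excess over $265,700 is $6,215; credit = $8,800 − $6,215 = $2,585. Childcare Subsidy: 14% of the $98,950 excess over $195,000 is $13,853 ≥ base, so the credit is $0. total $2,585 + $0 = $2,585
Yuki ($288,400): Renter's Relief Credit: 22% of the $22,700 excess over $265,700 is $4,994; credit = $8,800 − $4,994 = $3,806. Childcare Subsidy: 14% of the $93,400 excess over $195,000 is $13,076 ≥ base, so the credit is $0. total $3,806 + $0 = $3,806
Difference: |$2,585 − $3,806| = $1,221.

$1,221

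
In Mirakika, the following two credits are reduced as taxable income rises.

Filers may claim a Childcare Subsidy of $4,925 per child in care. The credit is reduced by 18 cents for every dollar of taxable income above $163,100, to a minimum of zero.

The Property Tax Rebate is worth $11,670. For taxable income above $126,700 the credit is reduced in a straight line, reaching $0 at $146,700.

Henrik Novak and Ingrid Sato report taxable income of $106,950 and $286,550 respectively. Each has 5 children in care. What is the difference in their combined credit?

Henrik ($106,950): Childcare Subsidy: base = 5 × $4,925 = $24,625. $106,950 is at or below the $163,100 threshold, so the full $24,625 applies. Property Tax Rebate: $106,950 is at or below the $126,700 threshold, so the full $11,670 applies. total $24,625 + $11,670 = $36,295
Ingrid ($286,550): Childcare Subsidy: base = 5 × $4,925 = $24,625. 18% of the $123,450 excess over $163,100 is $22,221; credit = $24,625 − $22,221 = $2,404. Property Tax Rebate: $286,550 is at or above $146,700, so the credit is $0. total $2,404 + $0 = $2,404
Difference: |$36,295 − $2,404| = $33,891.

$33,891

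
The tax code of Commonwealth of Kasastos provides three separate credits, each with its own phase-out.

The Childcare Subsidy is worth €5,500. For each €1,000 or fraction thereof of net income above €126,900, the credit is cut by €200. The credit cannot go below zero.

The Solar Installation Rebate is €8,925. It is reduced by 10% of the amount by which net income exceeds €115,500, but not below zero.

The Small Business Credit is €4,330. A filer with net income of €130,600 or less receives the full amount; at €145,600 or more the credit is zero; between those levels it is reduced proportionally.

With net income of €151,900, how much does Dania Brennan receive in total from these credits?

€5,785

Childcare Subsidy: income exceeds €126,900 by €25,000, which is 25 full-or-partial €1,000 increments; reduction = 25 × €200 = €5,000, leaving €500.
Solar Installation Rebate: 10% of the €36,400 excess over €115,500 is €3,640; credit = €8,925 − €3,640 = €5,285.
Small Business Credit: €151,900 is at or above €145,600, so the credit is €0.
Total: €500 + €5,285 + €0 = €5,785.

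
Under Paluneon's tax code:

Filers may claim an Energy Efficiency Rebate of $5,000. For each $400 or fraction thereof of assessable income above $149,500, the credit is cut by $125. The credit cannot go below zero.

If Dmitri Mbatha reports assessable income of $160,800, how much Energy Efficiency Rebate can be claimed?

$1,375

Energy Efficiency Rebate: income exceeds $149,500 by $11,300, which is 29 full-or-partial $400 increments; reduction = 29 × $125 = $3,625, leaving $1,375.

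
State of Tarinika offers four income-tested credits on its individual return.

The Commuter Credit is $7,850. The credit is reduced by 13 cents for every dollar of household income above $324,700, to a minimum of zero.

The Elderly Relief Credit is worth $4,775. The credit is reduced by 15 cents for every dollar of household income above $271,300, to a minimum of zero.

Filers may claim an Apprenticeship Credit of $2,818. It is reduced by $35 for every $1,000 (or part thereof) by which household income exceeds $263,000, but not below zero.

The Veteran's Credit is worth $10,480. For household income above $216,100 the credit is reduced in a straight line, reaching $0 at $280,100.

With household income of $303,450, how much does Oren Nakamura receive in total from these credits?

$9,233

Commuter Credit: $303,450 is at or below the $324,700 threshold, so the full $7,850 applies.
Elderly Relief Credit: 15% of the $32,150 excess over $271,300 is $4,822.50 ≥ base, so the credit is $0.
Apprenticeship Credit: income exceeds $263,000 by $40,450, which is 41 full-or-partial $1,000 increments; reduction = 41 × $35 = $1,435, leaving $1,383.
Veteran's Credit: $303,450 is at or above $280,100, so the credit is $0.
Total: $7,850 + $0 + $1,383 + $0 = $9,233.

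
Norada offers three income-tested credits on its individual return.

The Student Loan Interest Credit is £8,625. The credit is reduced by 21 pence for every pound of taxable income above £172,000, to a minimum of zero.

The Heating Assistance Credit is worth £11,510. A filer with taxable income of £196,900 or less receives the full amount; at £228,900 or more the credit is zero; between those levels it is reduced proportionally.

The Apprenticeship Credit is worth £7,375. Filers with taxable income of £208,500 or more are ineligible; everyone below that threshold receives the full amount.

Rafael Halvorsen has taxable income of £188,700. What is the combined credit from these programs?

£24,003

Student Loan Interest Credit: 21% of the £16,700 excess over £172,000 is £3,507; credit = £8,625 − £3,507 = £5,118.
Heating Assistance Credit: £188,700 is at or below the £196,900 threshold, so the full £11,510 applies.
Apprenticeship Credit: £188,700 is below the £208,500 cutoff, so the full £7,375 applies.
Total: £5,118 + £11,510 + £7,375 = £24,003.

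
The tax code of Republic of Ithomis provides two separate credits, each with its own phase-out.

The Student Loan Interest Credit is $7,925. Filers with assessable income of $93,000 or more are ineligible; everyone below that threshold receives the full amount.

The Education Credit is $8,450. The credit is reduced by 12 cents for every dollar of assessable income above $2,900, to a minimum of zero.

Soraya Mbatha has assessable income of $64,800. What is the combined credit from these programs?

$8,947

Student Loan Interest Credit: $64,800 is below the $93,000 cutoff, so the full $7,925 applies.
Education Credit: 12% of the $61,900 excess over $2,900 is $7,428; credit = $8,450 − $7,428 = $1,022.
Total: $7,925 + $1,022 = $8,947.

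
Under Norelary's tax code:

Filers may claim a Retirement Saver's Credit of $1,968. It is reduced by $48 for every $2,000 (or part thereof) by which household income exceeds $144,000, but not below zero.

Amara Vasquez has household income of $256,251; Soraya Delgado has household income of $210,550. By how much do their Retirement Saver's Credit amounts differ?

$336

Amara ($256,251): Retirement Saver's Credit: income exceeds $144,000 by $112,251 → 57 increments × $48 = $2,736 ≥ base, so the credit is $0.
Soraya ($210,550): Retirement Saver's Credit: income exceeds $144,000 by $66,550, which is 34 full-or-partial $2,000 increments; reduction = 34 × $48 = $1,632, leaving $336.
Difference: |$0 − $336| = $336.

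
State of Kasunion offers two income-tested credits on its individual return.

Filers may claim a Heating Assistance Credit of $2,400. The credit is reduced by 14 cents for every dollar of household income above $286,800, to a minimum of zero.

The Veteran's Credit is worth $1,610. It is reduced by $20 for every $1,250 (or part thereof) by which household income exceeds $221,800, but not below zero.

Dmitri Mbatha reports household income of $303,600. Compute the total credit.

$338

Heating Assistance Credit: 14% of the $16,800 excess over $286,800 is $2,352; credit = $2,400 − $2,352 = $48.
Veteran's Credit: income exceeds $221,800 by $81,800, which is 66 full-or-partial $1,250 increments; reduction = 66 × $20 = $1,320, leaving $290.
Total: $48 + $290 = $338.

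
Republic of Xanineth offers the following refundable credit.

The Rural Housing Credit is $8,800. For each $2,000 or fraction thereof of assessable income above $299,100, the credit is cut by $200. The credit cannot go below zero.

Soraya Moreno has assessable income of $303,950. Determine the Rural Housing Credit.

$8,200

Rural Housing Credit: income exceeds $299,100 by $4,850, which is 3 full-or-partial $2,000 increments; reduction = 3 × $200 = $600, leaving $8,200.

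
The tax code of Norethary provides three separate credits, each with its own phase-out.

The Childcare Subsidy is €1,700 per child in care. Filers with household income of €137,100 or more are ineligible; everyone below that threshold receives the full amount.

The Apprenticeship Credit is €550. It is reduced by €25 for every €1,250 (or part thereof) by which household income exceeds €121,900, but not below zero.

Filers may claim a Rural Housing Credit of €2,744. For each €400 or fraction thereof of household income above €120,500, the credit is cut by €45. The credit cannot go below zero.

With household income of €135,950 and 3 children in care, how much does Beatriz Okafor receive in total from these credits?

Childcare Subsidy: base = 3 × €1,700 = €5,100. €135,950 is below the €137,100 cutoff, so the full €5,100 applies.
Apprenticeship Credit: income exceeds €121,900 by €14,050, which is 12 full-or-partial €1,250 increments; reduction = 12 × €25 = €300, leaving €250.
Rural Housing Credit: income exceeds €120,500 by €15,450, which is 39 full-or-partial €400 increments; reduction = 39 × €45 = €1,755, leaving €989.
Total: €5,100 + €250 + €989 = €6,339.

€6,339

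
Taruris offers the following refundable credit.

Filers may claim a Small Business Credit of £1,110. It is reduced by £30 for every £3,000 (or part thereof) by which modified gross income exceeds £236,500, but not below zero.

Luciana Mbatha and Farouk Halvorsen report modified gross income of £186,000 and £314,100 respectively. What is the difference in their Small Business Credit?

Luciana (£186,000): Small Business Credit: £186,000 is at or below the £236,500 threshold, so the full £1,110 applies.
Farouk (£314,100): Small Business Credit: income exceeds £236,500 by £77,600, which is 26 full-or-partial £3,000 increments; reduction = 26 × £30 = £780, leaving £330.
Difference: |£1,110 − £330| = £780.

£780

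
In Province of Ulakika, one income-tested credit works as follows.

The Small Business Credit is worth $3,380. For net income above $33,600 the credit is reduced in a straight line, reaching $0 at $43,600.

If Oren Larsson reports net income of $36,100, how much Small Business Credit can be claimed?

Small Business Credit: $36,100 is $2,500 into a $10,000 phase-out range, leaving 7,500/10,000 of the credit: $3,380 × 7,500/10,000 = $2,535.

$2,535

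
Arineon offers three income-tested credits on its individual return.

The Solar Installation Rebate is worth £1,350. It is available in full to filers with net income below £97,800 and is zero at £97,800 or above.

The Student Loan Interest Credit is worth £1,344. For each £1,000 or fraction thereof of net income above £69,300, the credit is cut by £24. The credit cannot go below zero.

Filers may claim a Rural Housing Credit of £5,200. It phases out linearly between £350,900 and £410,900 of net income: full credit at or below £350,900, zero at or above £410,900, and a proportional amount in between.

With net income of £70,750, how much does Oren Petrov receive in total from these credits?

Solar Installation Rebate: £70,750 is below the £97,800 cutoff, so the full £1,350 applies.
Student Loan Interest Credit: income exceeds £69,300 by £1,450, which is 2 full-or-partial £1,000 increments; reduction = 2 × £24 = £48, leaving £1,296.
Rural Housing Credit: £70,750 is at or below the £350,900 threshold, so the full £5,200 applies.
Total: £1,350 + £1,296 + £5,200 = £7,846.

£7,846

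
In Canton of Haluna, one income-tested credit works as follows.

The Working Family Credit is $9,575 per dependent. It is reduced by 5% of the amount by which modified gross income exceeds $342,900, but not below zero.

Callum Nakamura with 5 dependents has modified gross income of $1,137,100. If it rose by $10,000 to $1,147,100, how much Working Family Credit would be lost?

At $1,137,100 — base = 5 × $9,575 = $47,875. 5% of the $794,200 excess over $342,900 is $39,710; credit = $47,875 − $39,710 = $8,165.
At $1,147,100 — base = 5 × $9,575 = $47,875. 5% of the $804,200 excess over $342,900 is $40,210; credit = $47,875 − $40,210 = $7,665.
Lost: $8,165 − $7,665 = $500.

$500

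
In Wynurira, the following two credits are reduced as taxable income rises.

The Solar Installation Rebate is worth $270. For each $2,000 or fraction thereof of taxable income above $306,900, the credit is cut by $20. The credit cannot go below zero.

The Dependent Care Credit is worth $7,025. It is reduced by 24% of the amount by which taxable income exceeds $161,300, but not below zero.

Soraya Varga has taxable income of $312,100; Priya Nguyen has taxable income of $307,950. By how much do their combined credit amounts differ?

$40

Soraya ($312,100): Solar Installation Rebate: income exceeds $306,900 by $5,200, which is 3 full-or-partial $2,000 increments; reduction = 3 × $20 = $60, leaving $210. Dependent Care Credit: 24% of the $150,800 excess over $161,300 is $36,192 ≥ base, so the credit is $0. total $210 + $0 = $210
Priya ($307,950): Solar Installation Rebate: income exceeds $306,900 by $1,050, which is 1 full-or-partial $2,000 increment; reduction = 1 × $20 = $20, leaving $250. Dependent Care Credit: 24% of the $146,650 excess over $161,300 is $35,196 ≥ base, so the credit is $0. total $250 + $0 = $250
Difference: |$210 − $250| = $40.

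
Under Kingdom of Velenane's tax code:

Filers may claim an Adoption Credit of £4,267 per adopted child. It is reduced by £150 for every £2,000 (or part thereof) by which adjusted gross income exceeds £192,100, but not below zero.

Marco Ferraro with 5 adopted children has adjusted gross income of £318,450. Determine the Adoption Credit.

£11,735

Adoption Credit: base = 5 × £4,267 = £21,335. income exceeds £192,100 by £126,350, which is 64 full-or-partial £2,000 increments; reduction = 64 × £150 = £9,600, leaving £11,735.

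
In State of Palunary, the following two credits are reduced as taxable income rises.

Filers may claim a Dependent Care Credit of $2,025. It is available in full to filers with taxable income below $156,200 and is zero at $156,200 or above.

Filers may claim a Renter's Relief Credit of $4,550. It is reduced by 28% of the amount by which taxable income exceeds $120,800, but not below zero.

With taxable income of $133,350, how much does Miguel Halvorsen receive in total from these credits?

Dependent Care Credit: $133,350 is below the $156,200 cutoff, so the full $2,025 applies.
Renter's Relief Credit: 28% of the $12,550 excess over $120,800 is $3,514; credit = $4,550 − $3,514 = $1,036.
Total: $2,025 + $1,036 = $3,061.

$3,061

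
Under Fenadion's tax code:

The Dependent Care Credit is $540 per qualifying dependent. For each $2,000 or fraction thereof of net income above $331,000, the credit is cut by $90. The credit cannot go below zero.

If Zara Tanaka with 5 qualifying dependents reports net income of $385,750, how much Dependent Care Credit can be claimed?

$180

Dependent Care Credit: base = 5 × $540 = $2,700. income exceeds $331,000 by $54,750, which is 28 full-or-partial $2,000 increments; reduction = 28 × $90 = $2,520, leaving $180.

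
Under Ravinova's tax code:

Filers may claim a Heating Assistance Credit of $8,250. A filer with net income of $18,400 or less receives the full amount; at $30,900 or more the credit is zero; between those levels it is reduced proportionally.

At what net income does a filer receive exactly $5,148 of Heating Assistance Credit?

$5,148 is 5,148/8,250 of the full $8,250, so 3,102/8,250 of the $12,500 range has been used: income = $18,400 + $12,500 × 3,102/8,250 = $23,100.

$23,100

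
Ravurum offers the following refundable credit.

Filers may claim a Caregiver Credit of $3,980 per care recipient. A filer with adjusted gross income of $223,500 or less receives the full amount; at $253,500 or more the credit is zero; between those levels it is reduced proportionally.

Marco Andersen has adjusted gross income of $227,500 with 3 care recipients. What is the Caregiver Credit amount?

Caregiver Credit: base = 3 × $3,980 = $11,940. $227,500 is $4,000 into a $30,000 phase-out range, leaving 26,000/30,000 of the credit: $11,940 × 26,000/30,000 = $10,348.

$10,348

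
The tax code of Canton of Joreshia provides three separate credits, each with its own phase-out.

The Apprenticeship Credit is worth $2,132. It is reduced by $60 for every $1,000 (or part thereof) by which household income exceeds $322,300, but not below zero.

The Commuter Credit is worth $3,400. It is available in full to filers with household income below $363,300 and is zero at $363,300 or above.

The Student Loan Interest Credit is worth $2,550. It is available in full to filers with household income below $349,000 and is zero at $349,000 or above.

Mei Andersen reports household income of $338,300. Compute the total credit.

$7,122

Apprenticeship Credit: income exceeds $322,300 by $16,000, which is 16 full-or-partial $1,000 increments; reduction = 16 × $60 = $960, leaving $1,172.
Commuter Credit: $338,300 is below the $363,300 cutoff, so the full $3,400 applies.
Student Loan Interest Credit: $338,300 is below the $349,000 cutoff, so the full $2,550 applies.
Total: $1,172 + $3,400 + $2,550 = $7,122.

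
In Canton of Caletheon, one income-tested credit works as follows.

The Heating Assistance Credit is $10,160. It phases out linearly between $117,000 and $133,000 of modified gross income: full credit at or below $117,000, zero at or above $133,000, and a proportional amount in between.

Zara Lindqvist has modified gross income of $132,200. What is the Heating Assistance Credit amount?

$508

Heating Assistance Credit: $132,200 is $15,200 into a $16,000 phase-out range, leaving 800/16,000 of the credit: $10,160 × 800/16,000 = $508.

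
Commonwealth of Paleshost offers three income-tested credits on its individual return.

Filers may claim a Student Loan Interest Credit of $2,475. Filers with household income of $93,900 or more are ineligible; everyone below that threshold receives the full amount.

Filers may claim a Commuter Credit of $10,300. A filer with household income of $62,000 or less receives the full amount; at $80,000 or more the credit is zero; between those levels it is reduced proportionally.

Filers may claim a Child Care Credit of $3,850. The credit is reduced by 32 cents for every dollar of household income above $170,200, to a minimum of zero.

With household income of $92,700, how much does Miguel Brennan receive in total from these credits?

Student Loan Interest Credit: $92,700 is below the $93,900 cutoff, so the full $2,475 applies.
Commuter Credit: $92,700 is at or above $80,000, so the credit is $0.
Child Care Credit: $92,700 is at or below the $170,200 threshold, so the full $3,850 applies.
Total: $2,475 + $0 + $3,850 = $6,325.

$6,325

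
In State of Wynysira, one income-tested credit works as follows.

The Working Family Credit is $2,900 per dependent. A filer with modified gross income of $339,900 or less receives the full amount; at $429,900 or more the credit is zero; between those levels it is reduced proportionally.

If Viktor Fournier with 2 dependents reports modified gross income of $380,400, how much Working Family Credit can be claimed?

Working Family Credit: base = 2 × $2,900 = $5,800. $380,400 is $40,500 into a $90,000 phase-out range, leaving 49,500/90,000 of the credit: $5,800 × 49,500/90,000 = $3,190.

$3,190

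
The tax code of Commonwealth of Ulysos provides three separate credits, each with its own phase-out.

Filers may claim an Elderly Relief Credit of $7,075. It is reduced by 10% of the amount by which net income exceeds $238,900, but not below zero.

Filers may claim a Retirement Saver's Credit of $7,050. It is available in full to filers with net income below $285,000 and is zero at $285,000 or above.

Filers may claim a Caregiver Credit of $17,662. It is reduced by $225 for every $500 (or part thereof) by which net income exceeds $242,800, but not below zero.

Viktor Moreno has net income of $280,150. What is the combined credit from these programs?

Elderly Relief Credit: 10% of the $41,250 excess over $238,900 is $4,125; credit = $7,075 − $4,125 = $2,950.
Retirement Saver's Credit: $280,150 is below the $285,000 cutoff, so the full $7,050 applies.
Caregiver Credit: income exceeds $242,800 by $37,350, which is 75 full-or-partial $500 increments; reduction = 75 × $225 = $16,875, leaving $787.
Total: $2,950 + $7,050 + $787 = $10,787.

$10,787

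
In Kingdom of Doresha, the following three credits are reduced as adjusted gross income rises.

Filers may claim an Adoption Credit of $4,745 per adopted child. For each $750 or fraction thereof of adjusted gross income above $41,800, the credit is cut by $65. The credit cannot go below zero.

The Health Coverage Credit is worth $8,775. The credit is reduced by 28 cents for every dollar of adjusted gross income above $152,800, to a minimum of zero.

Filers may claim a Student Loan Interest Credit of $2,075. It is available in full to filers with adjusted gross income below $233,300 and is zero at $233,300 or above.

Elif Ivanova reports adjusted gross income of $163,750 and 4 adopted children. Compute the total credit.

$16,169

Adoption Credit: base = 4 × $4,745 = $18,980. income exceeds $41,800 by $121,950, which is 163 full-or-partial $750 increments; reduction = 163 × $65 = $10,595, leaving $8,385.
Health Coverage Credit: 28% of the $10,950 excess over $152,800 is $3,066; credit = $8,775 − $3,066 = $5,709.
Student Loan Interest Credit: $163,750 is below the $233,300 cutoff, so the full $2,075 applies.
Total: $8,385 + $5,709 + $2,075 = $16,169.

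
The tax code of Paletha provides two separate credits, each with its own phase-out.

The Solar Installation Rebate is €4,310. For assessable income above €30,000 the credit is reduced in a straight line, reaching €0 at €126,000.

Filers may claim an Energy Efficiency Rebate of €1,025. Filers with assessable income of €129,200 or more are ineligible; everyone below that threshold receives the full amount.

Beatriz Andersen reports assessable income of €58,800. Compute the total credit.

€4,042

Solar Installation Rebate: €58,800 is €28,800 into a €96,000 phase-out range, leaving 67,200/96,000 of the credit: €4,310 × 67,200/96,000 = €3,017.
Energy Efficiency Rebate: €58,800 is below the €129,200 cutoff, so the full €1,025 applies.
Total: €3,017 + €1,025 = €4,042.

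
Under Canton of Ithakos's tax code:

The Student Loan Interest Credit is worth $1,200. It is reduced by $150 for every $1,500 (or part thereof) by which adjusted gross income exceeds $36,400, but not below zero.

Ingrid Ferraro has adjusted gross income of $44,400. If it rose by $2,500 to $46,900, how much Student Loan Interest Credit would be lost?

$150

At $44,400 — income exceeds $36,400 by $8,000, which is 6 full-or-partial $1,500 increments; reduction = 6 × $150 = $900, leaving $300.
At $46,900 — income exceeds $36,400 by $10,500, which is 7 full-or-partial $1,500 increments; reduction = 7 × $150 = $1,050, leaving $150.
Lost: $300 − $150 = $150.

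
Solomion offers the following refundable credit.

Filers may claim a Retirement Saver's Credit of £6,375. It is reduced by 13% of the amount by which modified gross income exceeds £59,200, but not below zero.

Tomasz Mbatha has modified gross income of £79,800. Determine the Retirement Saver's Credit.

£3,697

Retirement Saver's Credit: 13% of the £20,600 excess over £59,200 is £2,678; credit = £6,375 − £2,678 = £3,697.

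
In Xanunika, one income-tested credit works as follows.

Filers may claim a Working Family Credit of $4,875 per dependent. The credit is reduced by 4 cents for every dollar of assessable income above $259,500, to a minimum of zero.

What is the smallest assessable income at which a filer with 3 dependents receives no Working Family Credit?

Full credit = 3 × $4,875 = $14,625.
The credit falls by 4% of each dollar above $259,500, so it reaches zero when the excess is $14,625 / 4% = $365,625: income = $259,500 + $365,625 = $625,125.

$625,125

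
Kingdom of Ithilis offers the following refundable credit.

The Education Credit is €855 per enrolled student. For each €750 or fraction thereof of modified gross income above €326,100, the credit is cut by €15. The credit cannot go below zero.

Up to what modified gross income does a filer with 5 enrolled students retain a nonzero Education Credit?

Full credit = 5 × €855 = €4,275.
After 284 increments the reduction is 284 × €15 = €4,260, leaving €15; one more increment wipes it out. Increment 284 ends at excess 284 × €750 = €213,000, so the highest qualifying income is €326,100 + €213,000 = €539,100.

€539,100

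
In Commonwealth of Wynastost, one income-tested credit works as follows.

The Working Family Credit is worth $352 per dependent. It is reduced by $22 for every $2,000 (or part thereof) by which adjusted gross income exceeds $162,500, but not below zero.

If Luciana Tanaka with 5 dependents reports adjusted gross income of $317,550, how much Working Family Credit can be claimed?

Working Family Credit: base = 5 × $352 = $1,760. income exceeds $162,500 by $155,050, which is 78 full-or-partial $2,000 increments; reduction = 78 × $22 = $1,716, leaving $44.

$44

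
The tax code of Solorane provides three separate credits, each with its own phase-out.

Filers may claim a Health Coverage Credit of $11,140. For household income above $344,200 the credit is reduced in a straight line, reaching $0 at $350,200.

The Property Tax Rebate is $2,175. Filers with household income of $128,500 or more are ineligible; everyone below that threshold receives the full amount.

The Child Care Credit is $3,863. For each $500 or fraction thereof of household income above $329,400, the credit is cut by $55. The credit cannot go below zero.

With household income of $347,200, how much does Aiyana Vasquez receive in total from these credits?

Health Coverage Credit: $347,200 is $3,000 into a $6,000 phase-out range, leaving 3,000/6,000 of the credit: $11,140 × 3,000/6,000 = $5,570.
Property Tax Rebate: $347,200 meets or exceeds the $128,500 cutoff, so the credit is $0.
Child Care Credit: income exceeds $329,400 by $17,800, which is 36 full-or-partial $500 increments; reduction = 36 × $55 = $1,980, leaving $1,883.
Total: $5,570 + $0 + $1,883 = $7,453.

$7,453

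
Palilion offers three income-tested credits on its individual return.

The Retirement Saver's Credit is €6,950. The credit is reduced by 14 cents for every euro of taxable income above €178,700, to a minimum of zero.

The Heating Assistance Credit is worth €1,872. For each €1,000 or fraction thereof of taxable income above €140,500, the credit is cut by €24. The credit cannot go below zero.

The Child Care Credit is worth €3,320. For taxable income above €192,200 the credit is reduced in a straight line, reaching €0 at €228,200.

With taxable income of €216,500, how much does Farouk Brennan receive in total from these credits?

€2,785

Retirement Saver's Credit: 14% of the €37,800 excess over €178,700 is €5,292; credit = €6,950 − €5,292 = €1,658.
Heating Assistance Credit: income exceeds €140,500 by €76,000, which is 76 full-or-partial €1,000 increments; reduction = 76 × €24 = €1,824, leaving €48.
Child Care Credit: €216,500 is €24,300 into a €36,000 phase-out range, leaving 11,700/36,000 of the credit: €3,320 × 11,700/36,000 = €1,079.
Total: €1,658 + €48 + €1,079 = €2,785.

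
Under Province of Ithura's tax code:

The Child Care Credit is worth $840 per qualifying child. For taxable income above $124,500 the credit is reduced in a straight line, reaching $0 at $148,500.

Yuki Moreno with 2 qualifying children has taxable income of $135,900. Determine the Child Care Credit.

Child Care Credit: base = 2 × $840 = $1,680. $135,900 is $11,400 into a $24,000 phase-out range, leaving 12,600/24,000 of the credit: $1,680 × 12,600/24,000 = $882.

$882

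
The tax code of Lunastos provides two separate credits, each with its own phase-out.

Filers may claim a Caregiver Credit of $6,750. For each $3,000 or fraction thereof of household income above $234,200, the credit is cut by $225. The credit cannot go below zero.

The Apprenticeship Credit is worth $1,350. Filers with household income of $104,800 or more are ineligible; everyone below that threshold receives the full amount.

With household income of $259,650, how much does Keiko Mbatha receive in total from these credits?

$4,725

Caregiver Credit: income exceeds $234,200 by $25,450, which is 9 full-or-partial $3,000 increments; reduction = 9 × $225 = $2,025, leaving $4,725.
Apprenticeship Credit: $259,650 meets or exceeds the $104,800 cutoff, so the credit is $0.
Total: $4,725 + $0 = $4,725.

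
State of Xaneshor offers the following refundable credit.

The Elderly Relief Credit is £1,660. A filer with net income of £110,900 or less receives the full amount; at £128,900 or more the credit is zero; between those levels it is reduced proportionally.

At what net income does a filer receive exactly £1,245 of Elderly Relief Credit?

£115,400

£1,245 is 1,245/1,660 of the full £1,660, so 415/1,660 of the £18,000 range has been used: income = £110,900 + £18,000 × 415/1,660 = £115,400.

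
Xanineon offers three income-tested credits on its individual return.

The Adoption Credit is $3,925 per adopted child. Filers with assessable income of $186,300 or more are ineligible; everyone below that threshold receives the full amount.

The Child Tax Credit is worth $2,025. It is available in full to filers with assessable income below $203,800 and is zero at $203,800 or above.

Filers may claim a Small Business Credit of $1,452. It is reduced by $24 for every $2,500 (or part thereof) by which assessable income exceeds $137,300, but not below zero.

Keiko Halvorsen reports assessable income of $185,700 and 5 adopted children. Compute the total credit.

Adoption Credit: base = 5 × $3,925 = $19,625. $185,700 is below the $186,300 cutoff, so the full $19,625 applies.
Child Tax Credit: $185,700 is below the $203,800 cutoff, so the full $2,025 applies.
Small Business Credit: income exceeds $137,300 by $48,400, which is 20 full-or-partial $2,500 increments; reduction = 20 × $24 = $480, leaving $972.
Total: $19,625 + $2,025 + $972 = $22,622.

$22,622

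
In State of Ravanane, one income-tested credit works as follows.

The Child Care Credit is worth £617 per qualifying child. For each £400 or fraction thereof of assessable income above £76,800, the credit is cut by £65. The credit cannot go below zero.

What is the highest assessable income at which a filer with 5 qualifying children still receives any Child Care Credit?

Full credit = 5 × £617 = £3,085.
After 47 increments the reduction is 47 × £65 = £3,055, leaving £30; one more increment wipes it out. Increment 47 ends at excess 47 × £400 = £18,800, so the highest qualifying income is £76,800 + £18,800 = £95,600.

£95,600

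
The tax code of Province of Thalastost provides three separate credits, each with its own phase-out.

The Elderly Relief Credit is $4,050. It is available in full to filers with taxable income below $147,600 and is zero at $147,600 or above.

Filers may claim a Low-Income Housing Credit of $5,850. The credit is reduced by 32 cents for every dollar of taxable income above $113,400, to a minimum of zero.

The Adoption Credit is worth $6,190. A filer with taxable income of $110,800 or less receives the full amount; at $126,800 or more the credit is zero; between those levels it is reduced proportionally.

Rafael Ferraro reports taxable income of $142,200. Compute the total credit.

$4,050

Elderly Relief Credit: $142,200 is below the $147,600 cutoff, so the full $4,050 applies.
Low-Income Housing Credit: 32% of the $28,800 excess over $113,400 is $9,216 ≥ base, so the credit is $0.
Adoption Credit: $142,200 is at or above $126,800, so the credit is $0.
Total: $4,050 + $0 + $0 = $4,050.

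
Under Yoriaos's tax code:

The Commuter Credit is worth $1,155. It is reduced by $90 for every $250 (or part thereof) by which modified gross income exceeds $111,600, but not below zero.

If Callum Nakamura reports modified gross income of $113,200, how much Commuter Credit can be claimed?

Commuter Credit: income exceeds $111,600 by $1,600, which is 7 full-or-partial $250 increments; reduction = 7 × $90 = $630, leaving $525.

$525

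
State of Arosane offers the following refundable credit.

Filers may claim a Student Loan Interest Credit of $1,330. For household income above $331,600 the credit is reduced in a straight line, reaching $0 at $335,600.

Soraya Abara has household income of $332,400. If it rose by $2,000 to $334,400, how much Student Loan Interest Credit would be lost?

At $332,400 — $332,400 is $800 into a $4,000 phase-out range, leaving 3,200/4,000 of the credit: $1,330 × 3,200/4,000 = $1,064.
At $334,400 — $334,400 is $2,800 into a $4,000 phase-out range, leaving 1,200/4,000 of the credit: $1,330 × 1,200/4,000 = $399.
Lost: $1,064 − $399 = $665.

$665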